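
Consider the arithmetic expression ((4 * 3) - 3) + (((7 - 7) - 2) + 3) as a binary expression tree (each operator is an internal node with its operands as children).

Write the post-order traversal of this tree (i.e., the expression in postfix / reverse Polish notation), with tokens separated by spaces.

4 3 * 3 - 7 7 - 2 - 3 + +

Post-order on an expression tree gives postfix notation: for each operator, emit left operand, right operand, then the operator.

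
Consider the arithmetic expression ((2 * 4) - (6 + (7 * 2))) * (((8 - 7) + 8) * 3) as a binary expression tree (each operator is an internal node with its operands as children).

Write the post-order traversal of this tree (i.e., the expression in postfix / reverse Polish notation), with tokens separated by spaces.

2 4 * 6 7 2 * + - 8 7 - 8 + 3 * *

Post-order on an expression tree gives postfix notation: for each operator, emit left operand, right operand, then the operator.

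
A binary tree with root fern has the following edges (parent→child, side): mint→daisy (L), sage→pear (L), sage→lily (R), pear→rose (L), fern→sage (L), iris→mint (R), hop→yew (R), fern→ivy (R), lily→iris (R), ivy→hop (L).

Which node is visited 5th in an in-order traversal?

iris

In-order visits the left subtree, then the node, then the right subtree.
At fern: go left to sage.
  At sage: go left to pear.
    At pear: go left to rose.
      rose is a leaf — visit rose.
    Visit pear.
    At pear: no right child.
  Visit sage.
  At sage: go right to lily.
    At lily: no left child.
    Visit lily.
    At lily: go right to iris.
      At iris: no left child.
      Visit iris.
      At iris: go right to mint.
        At mint: go left to daisy.
          daisy is a leaf — visit daisy.
        Visit mint.
        At mint: no right child.
Visit fern.
At fern: go right to ivy.
  At ivy: go left to hop.
    At hop: no left child.
    Visit hop.
    At hop: go right to yew.
      yew is a leaf — visit yew.
  Visit ivy.
  At ivy: no right child.
Full in-order sequence: rose, pear, sage, lily, iris, daisy, mint, fern, hop, yew, ivy.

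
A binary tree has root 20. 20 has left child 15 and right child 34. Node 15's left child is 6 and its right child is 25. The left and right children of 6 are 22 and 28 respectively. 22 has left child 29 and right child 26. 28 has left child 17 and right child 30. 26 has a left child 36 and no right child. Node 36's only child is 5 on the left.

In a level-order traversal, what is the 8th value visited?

Level-order visits nodes level by level from the root, left to right within each level.
Level 0: 20
Level 1: 15, 34
Level 2: 6, 25
Level 3: 22, 28
Level 4: 29, 26, 17, 30
Level 5: 36
Level 6: 5
Full level-order sequence: 20, 15, 34, 6, 25, 22, 28, 29, 26, 17, 30, 36, 5.

29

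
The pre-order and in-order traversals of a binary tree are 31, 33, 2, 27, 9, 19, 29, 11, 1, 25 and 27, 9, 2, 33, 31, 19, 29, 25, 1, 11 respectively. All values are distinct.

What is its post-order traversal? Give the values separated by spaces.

9 27 2 33 25 1 11 29 19 31

The first element of pre-order is the root; it splits in-order into left and right subtrees.
Root 31: left subtree has 4 nodes {27, 9, 2, 33}, right has 5 {19, 29, 25, 1, 11}.
  Root 33: left subtree has 3 nodes {27, 9, 2}, right has 0 { }.
    Root 2: left subtree has 2 nodes {27, 9}, right has 0 { }.
      Root 27: left subtree has 0 nodes { }, right has 1 {9}.
  Root 19: left subtree has 0 nodes { }, right has 4 {29, 25, 1, 11}.
    Root 29: left subtree has 0 nodes { }, right has 3 {25, 1, 11}.
      Root 11: left subtree has 2 nodes {25, 1}, right has 0 { }.
        Root 1: left subtree has 1 node {25}, right has 0 { }.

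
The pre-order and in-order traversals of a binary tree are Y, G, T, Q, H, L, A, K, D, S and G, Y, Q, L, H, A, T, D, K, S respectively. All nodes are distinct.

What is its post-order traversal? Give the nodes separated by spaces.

The first element of pre-order is the root; it splits in-order into left and right subtrees.
Root Y: left subtree has 1 node {G}, right has 8 {Q, L, H, A, T, D, K, S}.
  Root T: left subtree has 4 nodes {Q, L, H, A}, right has 3 {D, K, S}.
    Root Q: left subtree has 0 nodes { }, right has 3 {L, H, A}.
      Root H: left subtree has 1 node {L}, right has 1 {A}.
    Root K: left subtree has 1 node {D}, right has 1 {S}.

G L A H Q D S K T Y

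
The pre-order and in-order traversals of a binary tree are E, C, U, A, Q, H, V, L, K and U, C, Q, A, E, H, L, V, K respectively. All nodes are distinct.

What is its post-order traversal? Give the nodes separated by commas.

The first element of pre-order is the root; it splits in-order into left and right subtrees.
Root E: left subtree has 4 nodes {U, C, Q, A}, right has 4 {H, L, V, K}.
  Root C: left subtree has 1 node {U}, right has 2 {Q, A}.
    Root A: left subtree has 1 node {Q}, right has 0 { }.
  Root H: left subtree has 0 nodes { }, right has 3 {L, V, K}.
    Root V: left subtree has 1 node {L}, right has 1 {K}.

U, Q, A, C, L, K, V, H, E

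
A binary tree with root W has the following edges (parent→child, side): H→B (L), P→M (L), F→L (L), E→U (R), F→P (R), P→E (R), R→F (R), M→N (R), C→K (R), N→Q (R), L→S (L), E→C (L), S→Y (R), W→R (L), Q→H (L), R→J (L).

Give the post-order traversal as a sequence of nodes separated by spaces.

Post-order visits the left subtree, then the right subtree, then the node.
At W: go left to R.
  At R: go left to J.
    J is a leaf — visit J.
  At R: go right to F.
    At F: go left to L.
      At L: go left to S.
        At S: no left child.
        At S: go right to Y.
          Y is a leaf — visit Y.
        Visit S.
      At L: no right child.
      Visit L.
    At F: go right to P.
      At P: go left to M.
        At M: no left child.
        At M: go right to N.
          At N: no left child.
          At N: go right to Q.
            At Q: go left to H.
              At H: go left to B.
                B is a leaf — visit B.
              At H: no right child.
              Visit H.
            At Q: no right child.
            Visit Q.
          Visit N.
        Visit M.
      At P: go right to E.
        At E: go left to C.
          At C: no left child.
          At C: go right to K.
            K is a leaf — visit K.
          Visit C.
        At E: go right to U.
          U is a leaf — visit U.
        Visit E.
      Visit P.
    Visit F.
  Visit R.
At W: no right child.
Visit W.

J Y S L B H Q N M K C U E P F R W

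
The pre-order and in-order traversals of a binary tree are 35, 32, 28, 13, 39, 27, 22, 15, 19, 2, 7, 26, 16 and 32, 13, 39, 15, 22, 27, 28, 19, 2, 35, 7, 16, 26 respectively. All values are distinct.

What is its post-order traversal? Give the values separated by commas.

15, 22, 27, 39, 13, 2, 19, 28, 32, 16, 26, 7, 35

The first element of pre-order is the root; it splits in-order into left and right subtrees.
Root 35: left subtree has 9 nodes {32, 13, 39, 15, 22, 27, 28, 19, 2}, right has 3 {7, 16, 26}.
  Root 32: left subtree has 0 nodes { }, right has 8 {13, 39, 15, 22, 27, 28, 19, 2}.
    Root 28: left subtree has 5 nodes {13, 39, 15, 22, 27}, right has 2 {19, 2}.
      Root 13: left subtree has 0 nodes { }, right has 4 {39, 15, 22, 27}.
        Root 39: left subtree has 0 nodes { }, right has 3 {15, 22, 27}.
          Root 27: left subtree has 2 nodes {15, 22}, right has 0 { }.
            Root 22: left subtree has 1 node {15}, right has 0 { }.
      Root 19: left subtree has 0 nodes { }, right has 1 {2}.
  Root 7: left subtree has 0 nodes { }, right has 2 {16, 26}.
    Root 26: left subtree has 1 node {16}, right has 0 { }.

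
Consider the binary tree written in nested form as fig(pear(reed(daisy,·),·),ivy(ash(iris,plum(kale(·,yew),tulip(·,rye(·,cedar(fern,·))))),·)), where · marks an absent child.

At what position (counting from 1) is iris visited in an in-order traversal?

5

In-order visits the left subtree, then the node, then the right subtree.
At fig: go left to pear.
  At pear: go left to reed.
    At reed: go left to daisy.
      daisy is a leaf — visit daisy.
    Visit reed.
    At reed: no right child.
  Visit pear.
  At pear: no right child.
Visit fig.
At fig: go right to ivy.
  At ivy: go left to ash.
    At ash: go left to iris.
      iris is a leaf — visit iris.
    Visit ash.
    At ash: go right to plum.
      At plum: go left to kale.
        At kale: no left child.
        Visit kale.
        At kale: go right to yew.
          yew is a leaf — visit yew.
      Visit plum.
      At plum: go right to tulip.
        At tulip: no left child.
        Visit tulip.
        At tulip: go right to rye.
          At rye: no left child.
          Visit rye.
          At rye: go right to cedar.
            At cedar: go left to fern.
              fern is a leaf — visit fern.
            Visit cedar.
            At cedar: no right child.
  Visit ivy.
  At ivy: no right child.
Full in-order sequence: daisy, reed, pear, fig, iris, ash, kale, yew, plum, tulip, rye, fern, cedar, ivy.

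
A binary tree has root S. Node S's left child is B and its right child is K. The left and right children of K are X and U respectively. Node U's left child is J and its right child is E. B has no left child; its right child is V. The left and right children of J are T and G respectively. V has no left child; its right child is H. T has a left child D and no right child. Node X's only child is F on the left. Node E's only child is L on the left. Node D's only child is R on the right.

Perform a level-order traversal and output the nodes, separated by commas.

Level-order visits nodes level by level from the root, left to right within each level.
Level 0: S
Level 1: B, K
Level 2: V, X, U
Level 3: H, F, J, E
Level 4: T, G, L
Level 5: D
Level 6: R

S, B, K, V, X, U, H, F, J, E, T, G, L, D, R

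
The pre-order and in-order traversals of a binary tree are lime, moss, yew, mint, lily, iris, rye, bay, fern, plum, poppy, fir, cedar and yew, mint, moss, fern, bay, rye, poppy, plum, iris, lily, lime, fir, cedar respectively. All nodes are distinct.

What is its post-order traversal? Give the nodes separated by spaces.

The first element of pre-order is the root; it splits in-order into left and right subtrees.
Root lime: left subtree has 10 nodes {yew, mint, moss, fern, bay, rye, poppy, plum, iris, lily}, right has 2 {fir, cedar}.
  Root moss: left subtree has 2 nodes {yew, mint}, right has 7 {fern, bay, rye, poppy, plum, iris, lily}.
    Root yew: left subtree has 0 nodes { }, right has 1 {mint}.
    Root lily: left subtree has 6 nodes {fern, bay, rye, poppy, plum, iris}, right has 0 { }.
      Root iris: left subtree has 5 nodes {fern, bay, rye, poppy, plum}, right has 0 { }.
        Root rye: left subtree has 2 nodes {fern, bay}, right has 2 {poppy, plum}.
          Root bay: left subtree has 1 node {fern}, right has 0 { }.
          Root plum: left subtree has 1 node {poppy}, right has 0 { }.
  Root fir: left subtree has 0 nodes { }, right has 1 {cedar}.

mint yew fern bay poppy plum rye iris lily moss cedar fir lime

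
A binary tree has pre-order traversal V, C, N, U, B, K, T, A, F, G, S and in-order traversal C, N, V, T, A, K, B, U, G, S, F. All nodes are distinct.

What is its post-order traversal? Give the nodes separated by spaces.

N C A T K B S G F U V

The first element of pre-order is the root; it splits in-order into left and right subtrees.
Root V: left subtree has 2 nodes {C, N}, right has 8 {T, A, K, B, U, G, S, F}.
  Root C: left subtree has 0 nodes { }, right has 1 {N}.
  Root U: left subtree has 4 nodes {T, A, K, B}, right has 3 {G, S, F}.
    Root B: left subtree has 3 nodes {T, A, K}, right has 0 { }.
      Root K: left subtree has 2 nodes {T, A}, right has 0 { }.
        Root T: left subtree has 0 nodes { }, right has 1 {A}.
    Root F: left subtree has 2 nodes {G, S}, right has 0 { }.
      Root G: left subtree has 0 nodes { }, right has 1 {S}.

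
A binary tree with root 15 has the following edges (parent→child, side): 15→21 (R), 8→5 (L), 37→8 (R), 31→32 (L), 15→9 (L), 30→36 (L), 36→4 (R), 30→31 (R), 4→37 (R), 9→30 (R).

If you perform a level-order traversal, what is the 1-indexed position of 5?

Level-order visits nodes level by level from the root, left to right within each level.
Level 0: 15
Level 1: 9, 21
Level 2: 30
Level 3: 36, 31
Level 4: 4, 32
Level 5: 37
Level 6: 8
Level 7: 5
Full level-order sequence: 15, 9, 21, 30, 36, 31, 4, 32, 37, 8, 5.

11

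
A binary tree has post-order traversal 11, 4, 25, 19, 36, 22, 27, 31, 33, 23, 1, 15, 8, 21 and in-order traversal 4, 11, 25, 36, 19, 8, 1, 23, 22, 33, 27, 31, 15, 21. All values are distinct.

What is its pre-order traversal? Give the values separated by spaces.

21 8 36 25 4 11 19 15 1 23 33 22 31 27

The last element of post-order is the root; it splits in-order into left and right subtrees.
Root 21: left subtree has 13 nodes {4, 11, 25, 36, 19, 8, 1, 23, 22, 33, 27, 31, 15}, right has 0 { }.
  Root 8: left subtree has 5 nodes {4, 11, 25, 36, 19}, right has 7 {1, 23, 22, 33, 27, 31, 15}.
    Root 36: left subtree has 3 nodes {4, 11, 25}, right has 1 {19}.
      Root 25: left subtree has 2 nodes {4, 11}, right has 0 { }.
        Root 4: left subtree has 0 nodes { }, right has 1 {11}.
    Root 15: left subtree has 6 nodes {1, 23, 22, 33, 27, 31}, right has 0 { }.
      Root 1: left subtree has 0 nodes { }, right has 5 {23, 22, 33, 27, 31}.
        Root 23: left subtree has 0 nodes { }, right has 4 {22, 33, 27, 31}.
          Root 33: left subtree has 1 node {22}, right has 2 {27, 31}.
            Root 31: left subtree has 1 node {27}, right has 0 { }.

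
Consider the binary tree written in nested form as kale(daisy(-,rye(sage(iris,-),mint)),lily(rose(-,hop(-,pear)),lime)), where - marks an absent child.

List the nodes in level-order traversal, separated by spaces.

kale daisy lily rye rose lime sage mint hop iris pear

Level-order visits nodes level by level from the root, left to right within each level.
Level 0: kale
Level 1: daisy, lily
Level 2: rye, rose, lime
Level 3: sage, mint, hop
Level 4: iris, pear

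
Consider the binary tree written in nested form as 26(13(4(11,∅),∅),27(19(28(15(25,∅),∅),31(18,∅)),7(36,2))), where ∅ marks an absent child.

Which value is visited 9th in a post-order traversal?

Post-order visits the left subtree, then the right subtree, then the node.
At 26: go left to 13.
  At 13: go left to 4.
    At 4: go left to 11.
      11 is a leaf — visit 11.
    At 4: no right child.
    Visit 4.
  At 13: no right child.
  Visit 13.
At 26: go right to 27.
  At 27: go left to 19.
    At 19: go left to 28.
      At 28: go left to 15.
        At 15: go left to 25.
          25 is a leaf — visit 25.
        At 15: no right child.
        Visit 15.
      At 28: no right child.
      Visit 28.
    At 19: go right to 31.
      At 31: go left to 18.
        18 is a leaf — visit 18.
      At 31: no right child.
      Visit 31.
    Visit 19.
  At 27: go right to 7.
    At 7: go left to 36.
      36 is a leaf — visit 36.
    At 7: go right to 2.
      2 is a leaf — visit 2.
    Visit 7.
  Visit 27.
Visit 26.
Full post-order sequence: 11, 4, 13, 25, 15, 28, 18, 31, 19, 36, 2, 7, 27, 26.

19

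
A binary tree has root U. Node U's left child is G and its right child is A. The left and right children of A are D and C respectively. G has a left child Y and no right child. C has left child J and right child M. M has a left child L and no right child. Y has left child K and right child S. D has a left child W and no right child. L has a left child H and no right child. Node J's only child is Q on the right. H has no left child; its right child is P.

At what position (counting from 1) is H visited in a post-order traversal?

Post-order visits the left subtree, then the right subtree, then the node.
At U: go left to G.
  At G: go left to Y.
    At Y: go left to K.
      K is a leaf — visit K.
    At Y: go right to S.
      S is a leaf — visit S.
    Visit Y.
  At G: no right child.
  Visit G.
At U: go right to A.
  At A: go left to D.
    At D: go left to W.
      W is a leaf — visit W.
    At D: no right child.
    Visit D.
  At A: go right to C.
    At C: go left to J.
      At J: no left child.
      At J: go right to Q.
        Q is a leaf — visit Q.
      Visit J.
    At C: go right to M.
      At M: go left to L.
        At L: go left to H.
          At H: no left child.
          At H: go right to P.
            P is a leaf — visit P.
          Visit H.
        At L: no right child.
        Visit L.
      At M: no right child.
      Visit M.
    Visit C.
  Visit A.
Visit U.
Full post-order sequence: K, S, Y, G, W, D, Q, J, P, H, L, M, C, A, U.

10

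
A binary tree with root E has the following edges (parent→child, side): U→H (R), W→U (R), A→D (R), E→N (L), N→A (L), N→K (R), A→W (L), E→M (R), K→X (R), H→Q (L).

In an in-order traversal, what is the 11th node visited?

In-order visits the left subtree, then the node, then the right subtree.
At E: go left to N.
  At N: go left to A.
    At A: go left to W.
      At W: no left child.
      Visit W.
      At W: go right to U.
        At U: no left child.
        Visit U.
        At U: go right to H.
          At H: go left to Q.
            Q is a leaf — visit Q.
          Visit H.
          At H: no right child.
    Visit A.
    At A: go right to D.
      D is a leaf — visit D.
  Visit N.
  At N: go right to K.
    At K: no left child.
    Visit K.
    At K: go right to X.
      X is a leaf — visit X.
Visit E.
At E: go right to M.
  M is a leaf — visit M.
Full in-order sequence: W, U, Q, H, A, D, N, K, X, E, M.

M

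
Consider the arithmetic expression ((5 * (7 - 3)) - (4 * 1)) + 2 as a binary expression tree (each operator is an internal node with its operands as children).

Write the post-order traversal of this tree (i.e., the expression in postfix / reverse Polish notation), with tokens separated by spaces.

Post-order on an expression tree gives postfix notation: for each operator, emit left operand, right operand, then the operator.

5 7 3 - * 4 1 * - 2 +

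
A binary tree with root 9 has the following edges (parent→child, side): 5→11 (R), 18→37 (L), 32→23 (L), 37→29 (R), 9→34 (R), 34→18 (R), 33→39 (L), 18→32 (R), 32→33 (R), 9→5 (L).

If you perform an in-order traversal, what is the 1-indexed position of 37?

5

In-order visits the left subtree, then the node, then the right subtree.
At 9: go left to 5.
  At 5: no left child.
  Visit 5.
  At 5: go right to 11.
    11 is a leaf — visit 11.
Visit 9.
At 9: go right to 34.
  At 34: no left child.
  Visit 34.
  At 34: go right to 18.
    At 18: go left to 37.
      At 37: no left child.
      Visit 37.
      At 37: go right to 29.
        29 is a leaf — visit 29.
    Visit 18.
    At 18: go right to 32.
      At 32: go left to 23.
        23 is a leaf — visit 23.
      Visit 32.
      At 32: go right to 33.
        At 33: go left to 39.
          39 is a leaf — visit 39.
        Visit 33.
        At 33: no right child.
Full in-order sequence: 5, 11, 9, 34, 37, 29, 18, 23, 32, 39, 33.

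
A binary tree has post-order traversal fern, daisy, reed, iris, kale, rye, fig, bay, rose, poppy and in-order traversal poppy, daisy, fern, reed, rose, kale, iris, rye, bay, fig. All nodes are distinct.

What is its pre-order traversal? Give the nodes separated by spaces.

poppy rose reed daisy fern bay rye kale iris fig

The last element of post-order is the root; it splits in-order into left and right subtrees.
Root poppy: left subtree has 0 nodes { }, right has 9 {daisy, fern, reed, rose, kale, iris, rye, bay, fig}.
  Root rose: left subtree has 3 nodes {daisy, fern, reed}, right has 5 {kale, iris, rye, bay, fig}.
    Root reed: left subtree has 2 nodes {daisy, fern}, right has 0 { }.
      Root daisy: left subtree has 0 nodes { }, right has 1 {fern}.
    Root bay: left subtree has 3 nodes {kale, iris, rye}, right has 1 {fig}.
      Root rye: left subtree has 2 nodes {kale, iris}, right has 0 { }.
        Root kale: left subtree has 0 nodes { }, right has 1 {iris}.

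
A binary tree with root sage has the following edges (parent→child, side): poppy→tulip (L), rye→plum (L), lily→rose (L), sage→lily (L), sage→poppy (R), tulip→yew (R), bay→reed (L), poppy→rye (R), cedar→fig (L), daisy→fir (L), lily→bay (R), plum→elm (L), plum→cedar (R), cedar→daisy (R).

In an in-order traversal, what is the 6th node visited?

In-order visits the left subtree, then the node, then the right subtree.
At sage: go left to lily.
  At lily: go left to rose.
    rose is a leaf — visit rose.
  Visit lily.
  At lily: go right to bay.
    At bay: go left to reed.
      reed is a leaf — visit reed.
    Visit bay.
    At bay: no right child.
Visit sage.
At sage: go right to poppy.
  At poppy: go left to tulip.
    At tulip: no left child.
    Visit tulip.
    At tulip: go right to yew.
      yew is a leaf — visit yew.
  Visit poppy.
  At poppy: go right to rye.
    At rye: go left to plum.
      At plum: go left to elm.
        elm is a leaf — visit elm.
      Visit plum.
      At plum: go right to cedar.
        At cedar: go left to fig.
          fig is a leaf — visit fig.
        Visit cedar.
        At cedar: go right to daisy.
          At daisy: go left to fir.
            fir is a leaf — visit fir.
          Visit daisy.
          At daisy: no right child.
    Visit rye.
    At rye: no right child.
Full in-order sequence: rose, lily, reed, bay, sage, tulip, yew, poppy, elm, plum, fig, cedar, fir, daisy, rye.

tulip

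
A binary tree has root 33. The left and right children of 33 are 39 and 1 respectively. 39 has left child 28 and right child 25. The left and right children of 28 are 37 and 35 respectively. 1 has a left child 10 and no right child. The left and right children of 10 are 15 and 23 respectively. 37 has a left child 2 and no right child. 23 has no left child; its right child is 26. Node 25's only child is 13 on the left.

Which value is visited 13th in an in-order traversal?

In-order visits the left subtree, then the node, then the right subtree.
At 33: go left to 39.
  At 39: go left to 28.
    At 28: go left to 37.
      At 37: go left to 2.
        2 is a leaf — visit 2.
      Visit 37.
      At 37: no right child.
    Visit 28.
    At 28: go right to 35.
      35 is a leaf — visit 35.
  Visit 39.
  At 39: go right to 25.
    At 25: go left to 13.
      13 is a leaf — visit 13.
    Visit 25.
    At 25: no right child.
Visit 33.
At 33: go right to 1.
  At 1: go left to 10.
    At 10: go left to 15.
      15 is a leaf — visit 15.
    Visit 10.
    At 10: go right to 23.
      At 23: no left child.
      Visit 23.
      At 23: go right to 26.
        26 is a leaf — visit 26.
  Visit 1.
  At 1: no right child.
Full in-order sequence: 2, 37, 28, 35, 39, 13, 25, 33, 15, 10, 23, 26, 1.

1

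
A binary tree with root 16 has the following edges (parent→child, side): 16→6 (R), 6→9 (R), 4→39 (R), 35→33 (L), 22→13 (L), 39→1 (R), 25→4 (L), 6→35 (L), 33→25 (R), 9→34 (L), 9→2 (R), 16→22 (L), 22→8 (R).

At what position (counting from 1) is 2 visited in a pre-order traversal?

Pre-order visits the node, then its left subtree, then its right subtree.
Visit 16.
At 16: go left to 22.
  Visit 22.
  At 22: go left to 13.
    13 is a leaf — visit 13.
  At 22: go right to 8.
    8 is a leaf — visit 8.
At 16: go right to 6.
  Visit 6.
  At 6: go left to 35.
    Visit 35.
    At 35: go left to 33.
      Visit 33.
      At 33: no left child.
      At 33: go right to 25.
        Visit 25.
        At 25: go left to 4.
          Visit 4.
          At 4: no left child.
          At 4: go right to 39.
            Visit 39.
            At 39: no left child.
            At 39: go right to 1.
              1 is a leaf — visit 1.
        At 25: no right child.
    At 35: no right child.
  At 6: go right to 9.
    Visit 9.
    At 9: go left to 34.
      34 is a leaf — visit 34.
    At 9: go right to 2.
      2 is a leaf — visit 2.
Full pre-order sequence: 16, 22, 13, 8, 6, 35, 33, 25, 4, 39, 1, 9, 34, 2.

14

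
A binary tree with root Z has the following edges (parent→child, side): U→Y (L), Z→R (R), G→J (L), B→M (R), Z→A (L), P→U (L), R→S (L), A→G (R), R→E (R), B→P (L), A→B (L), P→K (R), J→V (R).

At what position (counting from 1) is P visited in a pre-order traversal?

4

Pre-order visits the node, then its left subtree, then its right subtree.
Visit Z.
At Z: go left to A.
  Visit A.
  At A: go left to B.
    Visit B.
    At B: go left to P.
      Visit P.
      At P: go left to U.
        Visit U.
        At U: go left to Y.
          Y is a leaf — visit Y.
        At U: no right child.
      At P: go right to K.
        K is a leaf — visit K.
    At B: go right to M.
      M is a leaf — visit M.
  At A: go right to G.
    Visit G.
    At G: go left to J.
      Visit J.
      At J: no left child.
      At J: go right to V.
        V is a leaf — visit V.
    At G: no right child.
At Z: go right to R.
  Visit R.
  At R: go left to S.
    S is a leaf — visit S.
  At R: go right to E.
    E is a leaf — visit E.
Full pre-order sequence: Z, A, B, P, U, Y, K, M, G, J, V, R, S, E.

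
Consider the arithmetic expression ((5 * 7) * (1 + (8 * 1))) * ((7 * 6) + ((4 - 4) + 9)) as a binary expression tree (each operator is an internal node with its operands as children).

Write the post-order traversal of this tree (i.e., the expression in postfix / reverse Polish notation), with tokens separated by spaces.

Post-order on an expression tree gives postfix notation: for each operator, emit left operand, right operand, then the operator.

5 7 * 1 8 1 * + * 7 6 * 4 4 - 9 + + *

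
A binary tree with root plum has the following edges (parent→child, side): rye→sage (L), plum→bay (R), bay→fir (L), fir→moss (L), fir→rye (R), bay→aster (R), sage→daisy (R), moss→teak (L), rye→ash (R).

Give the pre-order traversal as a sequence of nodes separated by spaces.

plum bay fir moss teak rye sage daisy ash aster

Pre-order visits the node, then its left subtree, then its right subtree.
Visit plum.
At plum: no left child.
At plum: go right to bay.
  Visit bay.
  At bay: go left to fir.
    Visit fir.
    At fir: go left to moss.
      Visit moss.
      At moss: go left to teak.
        teak is a leaf — visit teak.
      At moss: no right child.
    At fir: go right to rye.
      Visit rye.
      At rye: go left to sage.
        Visit sage.
        At sage: no left child.
        At sage: go right to daisy.
          daisy is a leaf — visit daisy.
      At rye: go right to ash.
        ash is a leaf — visit ash.
  At bay: go right to aster.
    aster is a leaf — visit aster.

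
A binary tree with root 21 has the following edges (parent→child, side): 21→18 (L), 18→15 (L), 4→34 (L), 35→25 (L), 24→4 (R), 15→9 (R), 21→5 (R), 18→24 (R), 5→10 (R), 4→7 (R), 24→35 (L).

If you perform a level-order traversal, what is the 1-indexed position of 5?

3

Level-order visits nodes level by level from the root, left to right within each level.
Level 0: 21
Level 1: 18, 5
Level 2: 15, 24, 10
Level 3: 9, 35, 4
Level 4: 25, 34, 7
Full level-order sequence: 21, 18, 5, 15, 24, 10, 9, 35, 4, 25, 34, 7.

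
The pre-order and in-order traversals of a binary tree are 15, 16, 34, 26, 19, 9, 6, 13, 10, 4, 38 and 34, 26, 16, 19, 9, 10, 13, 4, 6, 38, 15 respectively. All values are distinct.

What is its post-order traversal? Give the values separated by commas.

26, 34, 10, 4, 13, 38, 6, 9, 19, 16, 15

The first element of pre-order is the root; it splits in-order into left and right subtrees.
Root 15: left subtree has 10 nodes {34, 26, 16, 19, 9, 10, 13, 4, 6, 38}, right has 0 { }.
  Root 16: left subtree has 2 nodes {34, 26}, right has 7 {19, 9, 10, 13, 4, 6, 38}.
    Root 34: left subtree has 0 nodes { }, right has 1 {26}.
    Root 19: left subtree has 0 nodes { }, right has 6 {9, 10, 13, 4, 6, 38}.
      Root 9: left subtree has 0 nodes { }, right has 5 {10, 13, 4, 6, 38}.
        Root 6: left subtree has 3 nodes {10, 13, 4}, right has 1 {38}.
          Root 13: left subtree has 1 node {10}, right has 1 {4}.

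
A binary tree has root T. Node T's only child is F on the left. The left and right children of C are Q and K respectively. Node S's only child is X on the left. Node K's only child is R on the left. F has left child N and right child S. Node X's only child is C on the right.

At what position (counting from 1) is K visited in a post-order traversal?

Post-order visits the left subtree, then the right subtree, then the node.
At T: go left to F.
  At F: go left to N.
    N is a leaf — visit N.
  At F: go right to S.
    At S: go left to X.
      At X: no left child.
      At X: go right to C.
        At C: go left to Q.
          Q is a leaf — visit Q.
        At C: go right to K.
          At K: go left to R.
            R is a leaf — visit R.
          At K: no right child.
          Visit K.
        Visit C.
      Visit X.
    At S: no right child.
    Visit S.
  Visit F.
At T: no right child.
Visit T.
Full post-order sequence: N, Q, R, K, C, X, S, F, T.

4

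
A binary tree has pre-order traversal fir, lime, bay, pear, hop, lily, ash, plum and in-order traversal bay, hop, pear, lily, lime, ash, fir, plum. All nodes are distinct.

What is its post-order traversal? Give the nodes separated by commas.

hop, lily, pear, bay, ash, lime, plum, fir

The first element of pre-order is the root; it splits in-order into left and right subtrees.
Root fir: left subtree has 6 nodes {bay, hop, pear, lily, lime, ash}, right has 1 {plum}.
  Root lime: left subtree has 4 nodes {bay, hop, pear, lily}, right has 1 {ash}.
    Root bay: left subtree has 0 nodes { }, right has 3 {hop, pear, lily}.
      Root pear: left subtree has 1 node {hop}, right has 1 {lily}.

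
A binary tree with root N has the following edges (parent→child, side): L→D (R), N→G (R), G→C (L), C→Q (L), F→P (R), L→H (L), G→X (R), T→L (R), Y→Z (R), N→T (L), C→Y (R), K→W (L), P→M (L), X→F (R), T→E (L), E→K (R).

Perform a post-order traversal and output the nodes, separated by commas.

Post-order visits the left subtree, then the right subtree, then the node.
At N: go left to T.
  At T: go left to E.
    At E: no left child.
    At E: go right to K.
      At K: go left to W.
        W is a leaf — visit W.
      At K: no right child.
      Visit K.
    Visit E.
  At T: go right to L.
    At L: go left to H.
      H is a leaf — visit H.
    At L: go right to D.
      D is a leaf — visit D.
    Visit L.
  Visit T.
At N: go right to G.
  At G: go left to C.
    At C: go left to Q.
      Q is a leaf — visit Q.
    At C: go right to Y.
      At Y: no left child.
      At Y: go right to Z.
        Z is a leaf — visit Z.
      Visit Y.
    Visit C.
  At G: go right to X.
    At X: no left child.
    At X: go right to F.
      At F: no left child.
      At F: go right to P.
        At P: go left to M.
          M is a leaf — visit M.
        At P: no right child.
        Visit P.
      Visit F.
    Visit X.
  Visit G.
Visit N.

W, K, E, H, D, L, T, Q, Z, Y, C, M, P, F, X, G, N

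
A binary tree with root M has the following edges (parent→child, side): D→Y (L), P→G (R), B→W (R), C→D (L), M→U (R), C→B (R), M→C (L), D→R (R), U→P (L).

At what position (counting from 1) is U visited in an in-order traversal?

In-order visits the left subtree, then the node, then the right subtree.
At M: go left to C.
  At C: go left to D.
    At D: go left to Y.
      Y is a leaf — visit Y.
    Visit D.
    At D: go right to R.
      R is a leaf — visit R.
  Visit C.
  At C: go right to B.
    At B: no left child.
    Visit B.
    At B: go right to W.
      W is a leaf — visit W.
Visit M.
At M: go right to U.
  At U: go left to P.
    At P: no left child.
    Visit P.
    At P: go right to G.
      G is a leaf — visit G.
  Visit U.
  At U: no right child.
Full in-order sequence: Y, D, R, C, B, W, M, P, G, U.

10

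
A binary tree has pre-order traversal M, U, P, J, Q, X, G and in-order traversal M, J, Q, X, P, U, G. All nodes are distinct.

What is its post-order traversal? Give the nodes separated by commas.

The first element of pre-order is the root; it splits in-order into left and right subtrees.
Root M: left subtree has 0 nodes { }, right has 6 {J, Q, X, P, U, G}.
  Root U: left subtree has 4 nodes {J, Q, X, P}, right has 1 {G}.
    Root P: left subtree has 3 nodes {J, Q, X}, right has 0 { }.
      Root J: left subtree has 0 nodes { }, right has 2 {Q, X}.
        Root Q: left subtree has 0 nodes { }, right has 1 {X}.

X, Q, J, P, G, U, M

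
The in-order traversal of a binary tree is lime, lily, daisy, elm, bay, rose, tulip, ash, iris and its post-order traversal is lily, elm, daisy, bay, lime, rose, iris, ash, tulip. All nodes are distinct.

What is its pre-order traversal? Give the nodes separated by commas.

tulip, rose, lime, bay, daisy, lily, elm, ash, iris

The last element of post-order is the root; it splits in-order into left and right subtrees.
Root tulip: left subtree has 6 nodes {lime, lily, daisy, elm, bay, rose}, right has 2 {ash, iris}.
  Root rose: left subtree has 5 nodes {lime, lily, daisy, elm, bay}, right has 0 { }.
    Root lime: left subtree has 0 nodes { }, right has 4 {lily, daisy, elm, bay}.
      Root bay: left subtree has 3 nodes {lily, daisy, elm}, right has 0 { }.
        Root daisy: left subtree has 1 node {lily}, right has 1 {elm}.
  Root ash: left subtree has 0 nodes { }, right has 1 {iris}.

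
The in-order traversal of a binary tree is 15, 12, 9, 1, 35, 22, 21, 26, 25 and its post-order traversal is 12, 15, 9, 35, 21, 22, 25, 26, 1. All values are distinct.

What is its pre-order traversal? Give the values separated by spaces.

The last element of post-order is the root; it splits in-order into left and right subtrees.
Root 1: left subtree has 3 nodes {15, 12, 9}, right has 5 {35, 22, 21, 26, 25}.
  Root 9: left subtree has 2 nodes {15, 12}, right has 0 { }.
    Root 15: left subtree has 0 nodes { }, right has 1 {12}.
  Root 26: left subtree has 3 nodes {35, 22, 21}, right has 1 {25}.
    Root 22: left subtree has 1 node {35}, right has 1 {21}.

1 9 15 12 26 22 35 21 25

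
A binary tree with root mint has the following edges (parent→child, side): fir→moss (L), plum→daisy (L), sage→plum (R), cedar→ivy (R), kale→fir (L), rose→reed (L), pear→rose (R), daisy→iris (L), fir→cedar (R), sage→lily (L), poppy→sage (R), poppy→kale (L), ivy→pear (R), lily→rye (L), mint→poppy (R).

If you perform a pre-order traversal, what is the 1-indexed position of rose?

Pre-order visits the node, then its left subtree, then its right subtree.
Visit mint.
At mint: no left child.
At mint: go right to poppy.
  Visit poppy.
  At poppy: go left to kale.
    Visit kale.
    At kale: go left to fir.
      Visit fir.
      At fir: go left to moss.
        moss is a leaf — visit moss.
      At fir: go right to cedar.
        Visit cedar.
        At cedar: no left child.
        At cedar: go right to ivy.
          Visit ivy.
          At ivy: no left child.
          At ivy: go right to pear.
            Visit pear.
            At pear: no left child.
            At pear: go right to rose.
              Visit rose.
              At rose: go left to reed.
                reed is a leaf — visit reed.
              At rose: no right child.
    At kale: no right child.
  At poppy: go right to sage.
    Visit sage.
    At sage: go left to lily.
      Visit lily.
      At lily: go left to rye.
        rye is a leaf — visit rye.
      At lily: no right child.
    At sage: go right to plum.
      Visit plum.
      At plum: go left to daisy.
        Visit daisy.
        At daisy: go left to iris.
          iris is a leaf — visit iris.
        At daisy: no right child.
      At plum: no right child.
Full pre-order sequence: mint, poppy, kale, fir, moss, cedar, ivy, pear, rose, reed, sage, lily, rye, plum, daisy, iris.

9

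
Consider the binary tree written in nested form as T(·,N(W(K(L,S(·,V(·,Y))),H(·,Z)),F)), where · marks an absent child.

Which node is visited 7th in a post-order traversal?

Post-order visits the left subtree, then the right subtree, then the node.
At T: no left child.
At T: go right to N.
  At N: go left to W.
    At W: go left to K.
      At K: go left to L.
        L is a leaf — visit L.
      At K: go right to S.
        At S: no left child.
        At S: go right to V.
          At V: no left child.
          At V: go right to Y.
            Y is a leaf — visit Y.
          Visit V.
        Visit S.
      Visit K.
    At W: go right to H.
      At H: no left child.
      At H: go right to Z.
        Z is a leaf — visit Z.
      Visit H.
    Visit W.
  At N: go right to F.
    F is a leaf — visit F.
  Visit N.
Visit T.
Full post-order sequence: L, Y, V, S, K, Z, H, W, F, N, T.

H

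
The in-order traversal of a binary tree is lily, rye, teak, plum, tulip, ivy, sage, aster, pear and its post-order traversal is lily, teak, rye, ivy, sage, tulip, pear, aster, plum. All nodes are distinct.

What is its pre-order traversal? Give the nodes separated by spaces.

plum rye lily teak aster tulip sage ivy pear

The last element of post-order is the root; it splits in-order into left and right subtrees.
Root plum: left subtree has 3 nodes {lily, rye, teak}, right has 5 {tulip, ivy, sage, aster, pear}.
  Root rye: left subtree has 1 node {lily}, right has 1 {teak}.
  Root aster: left subtree has 3 nodes {tulip, ivy, sage}, right has 1 {pear}.
    Root tulip: left subtree has 0 nodes { }, right has 2 {ivy, sage}.
      Root sage: left subtree has 1 node {ivy}, right has 0 { }.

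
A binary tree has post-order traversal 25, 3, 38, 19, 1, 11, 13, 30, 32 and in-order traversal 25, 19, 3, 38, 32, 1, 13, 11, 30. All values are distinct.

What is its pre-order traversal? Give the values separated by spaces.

32 19 25 38 3 30 13 1 11

The last element of post-order is the root; it splits in-order into left and right subtrees.
Root 32: left subtree has 4 nodes {25, 19, 3, 38}, right has 4 {1, 13, 11, 30}.
  Root 19: left subtree has 1 node {25}, right has 2 {3, 38}.
    Root 38: left subtree has 1 node {3}, right has 0 { }.
  Root 30: left subtree has 3 nodes {1, 13, 11}, right has 0 { }.
    Root 13: left subtree has 1 node {1}, right has 1 {11}.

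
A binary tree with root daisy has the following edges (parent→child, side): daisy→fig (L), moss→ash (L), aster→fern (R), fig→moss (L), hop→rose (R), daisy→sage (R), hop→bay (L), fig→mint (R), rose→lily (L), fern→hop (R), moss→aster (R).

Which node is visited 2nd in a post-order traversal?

bay

Post-order visits the left subtree, then the right subtree, then the node.
At daisy: go left to fig.
  At fig: go left to moss.
    At moss: go left to ash.
      ash is a leaf — visit ash.
    At moss: go right to aster.
      At aster: no left child.
      At aster: go right to fern.
        At fern: no left child.
        At fern: go right to hop.
          At hop: go left to bay.
            bay is a leaf — visit bay.
          At hop: go right to rose.
            At rose: go left to lily.
              lily is a leaf — visit lily.
            At rose: no right child.
            Visit rose.
          Visit hop.
        Visit fern.
      Visit aster.
    Visit moss.
  At fig: go right to mint.
    mint is a leaf — visit mint.
  Visit fig.
At daisy: go right to sage.
  sage is a leaf — visit sage.
Visit daisy.
Full post-order sequence: ash, bay, lily, rose, hop, fern, aster, moss, mint, fig, sage, daisy.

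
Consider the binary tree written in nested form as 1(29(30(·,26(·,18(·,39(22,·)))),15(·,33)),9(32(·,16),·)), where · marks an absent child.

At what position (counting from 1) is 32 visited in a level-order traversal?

6

Level-order visits nodes level by level from the root, left to right within each level.
Level 0: 1
Level 1: 29, 9
Level 2: 30, 15, 32
Level 3: 26, 33, 16
Level 4: 18
Level 5: 39
Level 6: 22
Full level-order sequence: 1, 29, 9, 30, 15, 32, 26, 33, 16, 18, 39, 22.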